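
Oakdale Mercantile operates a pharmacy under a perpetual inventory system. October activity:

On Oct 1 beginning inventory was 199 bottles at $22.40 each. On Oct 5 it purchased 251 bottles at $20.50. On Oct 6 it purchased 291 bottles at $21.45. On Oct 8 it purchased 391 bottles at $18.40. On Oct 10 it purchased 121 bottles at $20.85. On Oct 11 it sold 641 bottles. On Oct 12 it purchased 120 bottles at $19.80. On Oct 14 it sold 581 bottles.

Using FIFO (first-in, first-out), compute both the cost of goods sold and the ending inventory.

COGS = $24,915.95; ending inventory = $3,022.35

Oct 11, 641 sold [FIFO — oldest first]: 199 @ $22.40 + 251 @ $20.50 + 191 @ $21.45 = $13,700.05
Oct 14, 581 sold [FIFO — oldest first]: 100 @ $21.45 + 391 @ $18.40 + 90 @ $20.85 = $11,215.90
Total COGS = $13,700.05 + $11,215.90 = $24,915.95
Ending inventory: 31 @ $20.85 + 120 @ $19.80 = $3,022.35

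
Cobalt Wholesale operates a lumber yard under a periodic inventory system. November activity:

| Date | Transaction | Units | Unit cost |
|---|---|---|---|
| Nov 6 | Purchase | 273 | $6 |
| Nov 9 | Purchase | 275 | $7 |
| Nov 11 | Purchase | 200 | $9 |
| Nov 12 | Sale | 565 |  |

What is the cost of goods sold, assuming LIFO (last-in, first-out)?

Nov 12, 565 sold [LIFO — newest first]: 200 @ $9 + 275 @ $7 + 90 @ $6 = $4,265
Ending inventory: 183 @ $6 = $1,098
Check: goods available $5,363 = COGS $4,265 + ending $1,098

COGS = $4,265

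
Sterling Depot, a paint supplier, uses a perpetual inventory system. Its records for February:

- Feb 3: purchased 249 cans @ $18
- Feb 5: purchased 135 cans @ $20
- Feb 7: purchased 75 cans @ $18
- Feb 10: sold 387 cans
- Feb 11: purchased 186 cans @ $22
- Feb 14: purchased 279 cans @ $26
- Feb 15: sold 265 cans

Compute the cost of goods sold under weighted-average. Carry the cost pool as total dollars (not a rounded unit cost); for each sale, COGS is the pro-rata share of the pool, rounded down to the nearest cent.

After Feb 3: 249 on hand, pool $4,482.00 (≈ $18.0000 each)
After Feb 5: 384 on hand, pool $7,182.00 (≈ $18.7031 each)
After Feb 7: 459 on hand, pool $8,532.00 (≈ $18.5882 each)
Feb 10, sell 387: 387/459 × $8,532.00 → $7,193.64
After Feb 11: 258 on hand, pool $5,430.36 (≈ $21.0479 each)
After Feb 14: 537 on hand, pool $12,684.36 (≈ $23.6208 each)
Feb 15, sell 265: 265/537 × $12,684.36 → $6,259.50
Total COGS = $7,193.64 + $6,259.50 = $13,453.14
Ending inventory (cost pool remaining) = $6,424.86

COGS = $13,453.14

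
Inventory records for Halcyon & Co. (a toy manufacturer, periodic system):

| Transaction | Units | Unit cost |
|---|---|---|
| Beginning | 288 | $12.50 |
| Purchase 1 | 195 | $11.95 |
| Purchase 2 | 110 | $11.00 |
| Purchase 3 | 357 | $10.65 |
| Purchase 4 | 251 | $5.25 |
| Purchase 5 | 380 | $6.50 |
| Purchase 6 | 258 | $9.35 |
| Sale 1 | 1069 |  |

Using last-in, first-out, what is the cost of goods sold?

COGS = $8,117.05

Sale 1 (1069) [LIFO — newest first]: 258 @ $9.35 + 380 @ $6.50 + 251 @ $5.25 + 180 @ $10.65 = $8,117.05
Ending inventory: 288 @ $12.50 + 195 @ $11.95 + 110 @ $11.00 + 177 @ $10.65 = $9,025.30
Check: goods available $17,142.35 = COGS $8,117.05 + ending $9,025.30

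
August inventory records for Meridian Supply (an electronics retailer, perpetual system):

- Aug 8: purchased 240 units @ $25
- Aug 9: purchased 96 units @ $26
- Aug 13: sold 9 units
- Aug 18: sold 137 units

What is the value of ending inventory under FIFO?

Ending inventory = $4,846

Aug 13, 9 sold [FIFO — oldest first]: 9 @ $25 = $225
Aug 18, 137 sold [FIFO — oldest first]: 137 @ $25 = $3,425
Total COGS = $225 + $3,425 = $3,650
Ending inventory: 94 @ $25 + 96 @ $26 = $4,846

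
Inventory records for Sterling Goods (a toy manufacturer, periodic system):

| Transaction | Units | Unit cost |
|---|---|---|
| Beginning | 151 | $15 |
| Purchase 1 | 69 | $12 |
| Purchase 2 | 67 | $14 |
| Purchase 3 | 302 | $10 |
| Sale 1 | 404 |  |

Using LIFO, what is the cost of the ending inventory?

Sale 1 (404) [LIFO — newest first]: 302 @ $10 + 67 @ $14 + 35 @ $12 = $4,378
Ending inventory: 151 @ $15 + 34 @ $12 = $2,673
Check: goods available $7,051 = COGS $4,378 + ending $2,673

Ending inventory = $2,673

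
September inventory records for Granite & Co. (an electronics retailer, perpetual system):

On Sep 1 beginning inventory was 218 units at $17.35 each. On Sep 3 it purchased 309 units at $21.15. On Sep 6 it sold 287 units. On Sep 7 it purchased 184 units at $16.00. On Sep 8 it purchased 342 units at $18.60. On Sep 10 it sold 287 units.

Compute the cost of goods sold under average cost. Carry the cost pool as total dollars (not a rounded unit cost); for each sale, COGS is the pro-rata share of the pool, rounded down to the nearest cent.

After Sep 1: 218 on hand, pool $3,782.30 (≈ $17.3500 each)
After Sep 3: 527 on hand, pool $10,317.65 (≈ $19.5781 each)
Sep 6, sell 287: 287/527 × $10,317.65 → $5,618.90
After Sep 7: 424 on hand, pool $7,642.75 (≈ $18.0254 each)
After Sep 8: 766 on hand, pool $14,003.95 (≈ $18.2819 each)
Sep 10, sell 287: 287/766 × $14,003.95 → $5,246.91
Total COGS = $5,618.90 + $5,246.91 = $10,865.81
Ending inventory (cost pool remaining) = $8,757.04
Check: goods available $19,622.85 = COGS $10,865.81 + ending $8,757.04

COGS = $10,865.81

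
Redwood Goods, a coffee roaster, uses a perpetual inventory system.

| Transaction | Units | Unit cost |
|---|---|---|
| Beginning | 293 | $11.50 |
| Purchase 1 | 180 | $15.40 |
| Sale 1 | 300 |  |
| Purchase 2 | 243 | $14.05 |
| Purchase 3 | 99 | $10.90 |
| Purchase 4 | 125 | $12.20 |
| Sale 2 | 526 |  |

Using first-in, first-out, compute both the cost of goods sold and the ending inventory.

COGS = $10,768.95; ending inventory = $1,390.80

Sale 1 (300) [FIFO — oldest first]: 293 @ $11.50 + 7 @ $15.40 = $3,477.30
Sale 2 (526) [FIFO — oldest first]: 173 @ $15.40 + 243 @ $14.05 + 99 @ $10.90 + 11 @ $12.20 = $7,291.65
Total COGS = $3,477.30 + $7,291.65 = $10,768.95
Ending inventory: 114 @ $12.20 = $1,390.80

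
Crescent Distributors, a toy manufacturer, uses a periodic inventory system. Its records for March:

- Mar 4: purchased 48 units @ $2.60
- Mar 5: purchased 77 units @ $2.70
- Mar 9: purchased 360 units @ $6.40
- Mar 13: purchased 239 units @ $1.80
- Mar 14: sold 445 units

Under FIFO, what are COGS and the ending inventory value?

COGS = $2,380.70; ending inventory = $686.20

Mar 14, 445 sold [FIFO — oldest first]: 48 @ $2.60 + 77 @ $2.70 + 320 @ $6.40 = $2,380.70
Ending inventory: 40 @ $6.40 + 239 @ $1.80 = $686.20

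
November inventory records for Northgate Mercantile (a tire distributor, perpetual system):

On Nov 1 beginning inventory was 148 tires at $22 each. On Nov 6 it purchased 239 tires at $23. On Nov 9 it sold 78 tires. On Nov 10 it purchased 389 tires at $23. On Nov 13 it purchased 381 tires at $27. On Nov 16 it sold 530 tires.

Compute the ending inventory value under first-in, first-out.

Ending inventory = $14,151

Nov 9, 78 sold [FIFO — oldest first]: 78 @ $22 = $1,716
Nov 16, 530 sold [FIFO — oldest first]: 70 @ $22 + 239 @ $23 + 221 @ $23 = $12,120
Total COGS = $1,716 + $12,120 = $13,836
Ending inventory: 168 @ $23 + 381 @ $27 = $14,151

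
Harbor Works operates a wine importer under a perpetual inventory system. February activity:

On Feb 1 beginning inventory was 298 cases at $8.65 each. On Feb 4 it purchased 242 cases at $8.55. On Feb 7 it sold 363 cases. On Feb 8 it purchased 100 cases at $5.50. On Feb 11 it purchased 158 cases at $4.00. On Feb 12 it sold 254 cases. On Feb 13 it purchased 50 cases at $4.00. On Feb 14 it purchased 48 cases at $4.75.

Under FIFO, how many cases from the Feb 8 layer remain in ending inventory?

Feb 7, 363 sold [FIFO — oldest first]: 298 @ $8.65 + 65 @ $8.55 = $3,133.45
Feb 12, 254 sold [FIFO — oldest first]: 177 @ $8.55 + 77 @ $5.50 = $1,936.85
Total COGS = $3,133.45 + $1,936.85 = $5,070.30
Ending inventory: 23 @ $5.50 + 158 @ $4.00 + 50 @ $4.00 + 48 @ $4.75 = $1,186.50
Check: goods available $6,256.80 = COGS $5,070.30 + ending $1,186.50

23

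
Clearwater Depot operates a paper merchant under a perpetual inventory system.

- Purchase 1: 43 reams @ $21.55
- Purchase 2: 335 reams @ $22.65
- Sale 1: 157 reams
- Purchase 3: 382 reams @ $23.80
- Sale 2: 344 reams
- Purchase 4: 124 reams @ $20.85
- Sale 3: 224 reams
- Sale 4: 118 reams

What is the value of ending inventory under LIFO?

Sale 1 (157) [LIFO — newest first]: 157 @ $22.65 = $3,556.05
Sale 2 (344) [LIFO — newest first]: 344 @ $23.80 = $8,187.20
Sale 3 (224) [LIFO — newest first]: 124 @ $20.85 + 38 @ $23.80 + 62 @ $22.65 = $4,894.10
Sale 4 (118) [LIFO — newest first]: 116 @ $22.65 + 2 @ $21.55 = $2,670.50
Total COGS = $3,556.05 + $8,187.20 + $4,894.10 + $2,670.50 = $19,307.85
Ending inventory: 41 @ $21.55 = $883.55

Ending inventory = $883.55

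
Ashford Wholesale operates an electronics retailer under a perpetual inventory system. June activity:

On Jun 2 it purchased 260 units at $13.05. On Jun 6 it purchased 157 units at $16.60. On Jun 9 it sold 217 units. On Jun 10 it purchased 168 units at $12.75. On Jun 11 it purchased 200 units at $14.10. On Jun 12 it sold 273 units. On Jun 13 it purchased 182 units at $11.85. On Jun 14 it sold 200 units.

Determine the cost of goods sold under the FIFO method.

COGS = $9,621.70

Jun 9, 217 sold [FIFO — oldest first]: 217 @ $13.05 = $2,831.85
Jun 12, 273 sold [FIFO — oldest first]: 43 @ $13.05 + 157 @ $16.60 + 73 @ $12.75 = $4,098.10
Jun 14, 200 sold [FIFO — oldest first]: 95 @ $12.75 + 105 @ $14.10 = $2,691.75
Total COGS = $2,831.85 + $4,098.10 + $2,691.75 = $9,621.70
Ending inventory: 95 @ $14.10 + 182 @ $11.85 = $3,496.20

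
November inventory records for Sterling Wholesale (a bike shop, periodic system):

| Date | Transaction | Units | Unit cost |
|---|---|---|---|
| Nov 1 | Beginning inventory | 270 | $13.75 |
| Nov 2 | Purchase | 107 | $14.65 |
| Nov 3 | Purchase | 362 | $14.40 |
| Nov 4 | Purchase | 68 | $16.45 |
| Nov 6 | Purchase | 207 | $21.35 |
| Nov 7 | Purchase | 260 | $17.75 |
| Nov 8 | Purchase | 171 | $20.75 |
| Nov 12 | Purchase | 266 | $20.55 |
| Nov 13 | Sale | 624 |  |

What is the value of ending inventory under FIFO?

Nov 13, 624 sold [FIFO — oldest first]: 270 @ $13.75 + 107 @ $14.65 + 247 @ $14.40 = $8,836.85
Ending inventory: 115 @ $14.40 + 68 @ $16.45 + 207 @ $21.35 + 260 @ $17.75 + 171 @ $20.75 + 266 @ $20.55 = $20,823.60

Ending inventory = $20,823.60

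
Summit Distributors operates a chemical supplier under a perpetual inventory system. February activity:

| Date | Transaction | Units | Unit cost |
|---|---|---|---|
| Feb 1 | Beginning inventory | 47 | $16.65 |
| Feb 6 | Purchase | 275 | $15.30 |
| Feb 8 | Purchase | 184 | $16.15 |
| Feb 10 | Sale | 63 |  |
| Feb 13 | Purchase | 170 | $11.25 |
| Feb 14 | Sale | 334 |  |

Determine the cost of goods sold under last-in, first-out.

COGS = $5,542.00

Feb 10, 63 sold [LIFO — newest first]: 63 @ $16.15 = $1,017.45
Feb 14, 334 sold [LIFO — newest first]: 170 @ $11.25 + 121 @ $16.15 + 43 @ $15.30 = $4,524.55
Total COGS = $1,017.45 + $4,524.55 = $5,542.00
Ending inventory: 47 @ $16.65 + 232 @ $15.30 = $4,332.15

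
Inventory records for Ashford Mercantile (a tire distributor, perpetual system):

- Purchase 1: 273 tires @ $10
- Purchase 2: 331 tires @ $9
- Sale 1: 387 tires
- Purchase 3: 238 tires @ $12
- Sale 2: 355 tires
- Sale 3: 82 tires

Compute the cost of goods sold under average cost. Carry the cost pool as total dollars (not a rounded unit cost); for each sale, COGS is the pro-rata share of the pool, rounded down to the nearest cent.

After Purchase 1: 273 on hand, pool $2,730.00 (≈ $10.0000 each)
After Purchase 2: 604 on hand, pool $5,709.00 (≈ $9.4520 each)
Sale 1, sell 387: 387/604 × $5,709.00 → $3,657.91
After Purchase 3: 455 on hand, pool $4,907.09 (≈ $10.7848 each)
Sale 2, sell 355: 355/455 × $4,907.09 → $3,828.60
Sale 3, sell 82: 82/100 × $1,078.49 → $884.36
Total COGS = $3,657.91 + $3,828.60 + $884.36 = $8,370.87
Ending inventory (cost pool remaining) = $194.13

COGS = $8,370.87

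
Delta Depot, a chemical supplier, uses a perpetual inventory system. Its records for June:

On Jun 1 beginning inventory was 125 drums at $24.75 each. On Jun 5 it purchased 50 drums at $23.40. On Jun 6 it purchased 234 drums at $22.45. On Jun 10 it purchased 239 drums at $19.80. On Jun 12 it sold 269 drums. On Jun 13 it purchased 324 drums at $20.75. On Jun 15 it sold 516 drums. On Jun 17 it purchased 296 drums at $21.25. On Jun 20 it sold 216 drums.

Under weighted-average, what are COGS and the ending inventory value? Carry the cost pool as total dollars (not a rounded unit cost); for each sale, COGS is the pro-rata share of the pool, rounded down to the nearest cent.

After Jun 1: 125 on hand, pool $3,093.75 (≈ $24.7500 each)
After Jun 5: 175 on hand, pool $4,263.75 (≈ $24.3643 each)
After Jun 6: 409 on hand, pool $9,517.05 (≈ $23.2691 each)
After Jun 10: 648 on hand, pool $14,249.25 (≈ $21.9896 each)
Jun 12, sell 269: 269/648 × $14,249.25 → $5,915.19
After Jun 13: 703 on hand, pool $15,057.06 (≈ $21.4183 each)
Jun 15, sell 516: 516/703 × $15,057.06 → $11,051.83
After Jun 17: 483 on hand, pool $10,295.23 (≈ $21.3152 each)
Jun 20, sell 216: 216/483 × $10,295.23 → $4,604.07
Total COGS = $5,915.19 + $11,051.83 + $4,604.07 = $21,571.09
Ending inventory (cost pool remaining) = $5,691.16
Check: goods available $27,262.25 = COGS $21,571.09 + ending $5,691.16

COGS = $21,571.09; ending inventory = $5,691.16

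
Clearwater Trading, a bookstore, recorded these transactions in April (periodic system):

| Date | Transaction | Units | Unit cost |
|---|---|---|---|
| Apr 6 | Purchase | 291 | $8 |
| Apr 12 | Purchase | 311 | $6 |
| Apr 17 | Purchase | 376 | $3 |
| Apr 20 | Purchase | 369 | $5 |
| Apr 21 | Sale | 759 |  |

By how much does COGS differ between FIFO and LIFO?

FIFO COGS: 291 @ $8 + 311 @ $6 + 157 @ $3 = $4,665
LIFO COGS: 369 @ $5 + 376 @ $3 + 14 @ $6 = $3,057
Difference = |$4,665 − $3,057| = $1,608

$1,608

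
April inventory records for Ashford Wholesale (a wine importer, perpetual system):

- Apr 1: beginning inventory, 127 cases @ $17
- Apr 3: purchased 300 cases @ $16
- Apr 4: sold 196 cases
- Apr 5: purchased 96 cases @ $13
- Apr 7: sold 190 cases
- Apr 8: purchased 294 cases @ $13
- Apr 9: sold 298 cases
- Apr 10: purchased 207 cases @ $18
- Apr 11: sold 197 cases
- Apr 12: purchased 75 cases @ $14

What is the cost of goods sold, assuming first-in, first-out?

Apr 4, 196 sold [FIFO — oldest first]: 127 @ $17 + 69 @ $16 = $3,263
Apr 7, 190 sold [FIFO — oldest first]: 190 @ $16 = $3,040
Apr 9, 298 sold [FIFO — oldest first]: 41 @ $16 + 96 @ $13 + 161 @ $13 = $3,997
Apr 11, 197 sold [FIFO — oldest first]: 133 @ $13 + 64 @ $18 = $2,881
Total COGS = $3,263 + $3,040 + $3,997 + $2,881 = $13,181
Ending inventory: 143 @ $18 + 75 @ $14 = $3,624

COGS = $13,181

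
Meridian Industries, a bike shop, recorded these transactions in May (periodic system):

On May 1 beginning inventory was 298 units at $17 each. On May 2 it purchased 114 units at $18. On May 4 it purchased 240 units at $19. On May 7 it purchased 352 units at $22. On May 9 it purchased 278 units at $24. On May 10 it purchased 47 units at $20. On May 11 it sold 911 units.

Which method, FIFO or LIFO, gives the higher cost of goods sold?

FIFO COGS: 298 @ $17 + 114 @ $18 + 240 @ $19 + 259 @ $22 = $17,376
LIFO COGS: 47 @ $20 + 278 @ $24 + 352 @ $22 + 234 @ $19 = $19,802

LIFO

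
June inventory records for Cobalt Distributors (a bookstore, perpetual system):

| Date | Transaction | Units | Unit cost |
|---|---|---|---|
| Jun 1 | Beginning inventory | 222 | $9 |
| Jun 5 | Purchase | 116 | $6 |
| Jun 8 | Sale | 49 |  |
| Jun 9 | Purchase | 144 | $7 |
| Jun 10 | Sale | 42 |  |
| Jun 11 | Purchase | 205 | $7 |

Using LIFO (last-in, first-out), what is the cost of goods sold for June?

Jun 8, 49 sold [LIFO — newest first]: 49 @ $6 = $294
Jun 10, 42 sold [LIFO — newest first]: 42 @ $7 = $294
Total COGS = $294 + $294 = $588
Ending inventory: 222 @ $9 + 67 @ $6 + 102 @ $7 + 205 @ $7 = $4,549
Check: goods available $5,137 = COGS $588 + ending $4,549

COGS = $588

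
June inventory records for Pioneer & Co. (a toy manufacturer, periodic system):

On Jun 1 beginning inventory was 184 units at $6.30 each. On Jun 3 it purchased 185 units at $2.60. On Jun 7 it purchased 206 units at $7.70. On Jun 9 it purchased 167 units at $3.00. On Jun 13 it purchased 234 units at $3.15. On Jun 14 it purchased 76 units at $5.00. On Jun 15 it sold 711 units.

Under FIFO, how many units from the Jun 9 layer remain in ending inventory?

Jun 15, 711 sold [FIFO — oldest first]: 184 @ $6.30 + 185 @ $2.60 + 206 @ $7.70 + 136 @ $3.00 = $3,634.40
Ending inventory: 31 @ $3.00 + 234 @ $3.15 + 76 @ $5.00 = $1,210.10

31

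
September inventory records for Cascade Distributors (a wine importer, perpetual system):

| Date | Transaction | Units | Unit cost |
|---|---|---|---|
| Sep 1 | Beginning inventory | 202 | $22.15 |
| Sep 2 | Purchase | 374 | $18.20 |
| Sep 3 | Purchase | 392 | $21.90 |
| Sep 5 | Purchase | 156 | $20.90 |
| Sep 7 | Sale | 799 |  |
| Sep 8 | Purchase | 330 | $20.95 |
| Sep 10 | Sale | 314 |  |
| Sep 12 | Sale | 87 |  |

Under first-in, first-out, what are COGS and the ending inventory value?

COGS = $24,718.50; ending inventory = $5,321.30

Sep 7, 799 sold [FIFO — oldest first]: 202 @ $22.15 + 374 @ $18.20 + 223 @ $21.90 = $16,164.80
Sep 10, 314 sold [FIFO — oldest first]: 169 @ $21.90 + 145 @ $20.90 = $6,731.60
Sep 12, 87 sold [FIFO — oldest first]: 11 @ $20.90 + 76 @ $20.95 = $1,822.10
Total COGS = $16,164.80 + $6,731.60 + $1,822.10 = $24,718.50
Ending inventory: 254 @ $20.95 = $5,321.30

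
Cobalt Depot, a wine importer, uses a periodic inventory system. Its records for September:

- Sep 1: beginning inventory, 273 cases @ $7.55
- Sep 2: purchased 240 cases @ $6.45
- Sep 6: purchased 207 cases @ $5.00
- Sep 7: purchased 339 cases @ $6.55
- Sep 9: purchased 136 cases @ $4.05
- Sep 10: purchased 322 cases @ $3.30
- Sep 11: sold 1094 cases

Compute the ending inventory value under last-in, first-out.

Sep 11, 1094 sold [LIFO — newest first]: 322 @ $3.30 + 136 @ $4.05 + 339 @ $6.55 + 207 @ $5.00 + 90 @ $6.45 = $5,449.35
Ending inventory: 273 @ $7.55 + 150 @ $6.45 = $3,028.65

Ending inventory = $3,028.65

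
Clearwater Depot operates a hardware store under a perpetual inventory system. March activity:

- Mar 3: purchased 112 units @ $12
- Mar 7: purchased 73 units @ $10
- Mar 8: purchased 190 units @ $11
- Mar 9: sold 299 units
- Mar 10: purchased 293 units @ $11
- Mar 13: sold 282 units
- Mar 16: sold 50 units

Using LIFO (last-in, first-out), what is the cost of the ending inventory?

Mar 9, 299 sold [LIFO — newest first]: 190 @ $11 + 73 @ $10 + 36 @ $12 = $3,252
Mar 13, 282 sold [LIFO — newest first]: 282 @ $11 = $3,102
Mar 16, 50 sold [LIFO — newest first]: 11 @ $11 + 39 @ $12 = $589
Total COGS = $3,252 + $3,102 + $589 = $6,943
Ending inventory: 37 @ $12 = $444
Check: goods available $7,387 = COGS $6,943 + ending $444

Ending inventory = $444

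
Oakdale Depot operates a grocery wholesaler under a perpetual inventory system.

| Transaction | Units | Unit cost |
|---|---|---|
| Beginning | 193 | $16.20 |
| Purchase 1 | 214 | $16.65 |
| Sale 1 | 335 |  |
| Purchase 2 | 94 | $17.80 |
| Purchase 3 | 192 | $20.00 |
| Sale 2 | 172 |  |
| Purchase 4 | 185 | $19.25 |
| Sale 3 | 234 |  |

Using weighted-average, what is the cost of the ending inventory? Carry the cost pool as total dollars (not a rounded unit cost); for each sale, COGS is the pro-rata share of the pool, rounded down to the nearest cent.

Ending inventory = $2,599.87

After Beginning: 193 on hand, pool $3,126.60 (≈ $16.2000 each)
After Purchase 1: 407 on hand, pool $6,689.70 (≈ $16.4366 each)
Sale 1, sell 335: 335/407 × $6,689.70 → $5,506.26
After Purchase 2: 166 on hand, pool $2,856.64 (≈ $17.2087 each)
After Purchase 3: 358 on hand, pool $6,696.64 (≈ $18.7057 each)
Sale 2, sell 172: 172/358 × $6,696.64 → $3,217.38
After Purchase 4: 371 on hand, pool $7,040.51 (≈ $18.9771 each)
Sale 3, sell 234: 234/371 × $7,040.51 → $4,440.64
Total COGS = $5,506.26 + $3,217.38 + $4,440.64 = $13,164.28
Ending inventory (cost pool remaining) = $2,599.87
Check: goods available $15,764.15 = COGS $13,164.28 + ending $2,599.87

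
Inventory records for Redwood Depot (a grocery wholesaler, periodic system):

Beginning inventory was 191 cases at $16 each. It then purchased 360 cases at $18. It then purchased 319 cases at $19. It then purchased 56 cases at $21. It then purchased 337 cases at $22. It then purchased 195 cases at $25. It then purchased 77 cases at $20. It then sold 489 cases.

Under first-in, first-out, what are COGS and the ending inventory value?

COGS = $8,420; ending inventory = $22,182

Sale 1 (489) [FIFO — oldest first]: 191 @ $16 + 298 @ $18 = $8,420
Ending inventory: 62 @ $18 + 319 @ $19 + 56 @ $21 + 337 @ $22 + 195 @ $25 + 77 @ $20 = $22,182
Check: goods available $30,602 = COGS $8,420 + ending $22,182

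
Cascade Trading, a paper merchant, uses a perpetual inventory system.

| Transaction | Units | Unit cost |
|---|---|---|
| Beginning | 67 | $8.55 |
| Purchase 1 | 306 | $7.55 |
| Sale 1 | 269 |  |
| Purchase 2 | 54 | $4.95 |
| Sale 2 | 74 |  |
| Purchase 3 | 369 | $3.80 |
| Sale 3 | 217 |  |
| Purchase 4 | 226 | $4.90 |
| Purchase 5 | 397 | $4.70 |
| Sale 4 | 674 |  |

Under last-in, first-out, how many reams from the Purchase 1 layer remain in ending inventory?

Sale 1 (269) [LIFO — newest first]: 269 @ $7.55 = $2,030.95
Sale 2 (74) [LIFO — newest first]: 54 @ $4.95 + 20 @ $7.55 = $418.30
Sale 3 (217) [LIFO — newest first]: 217 @ $3.80 = $824.60
Sale 4 (674) [LIFO — newest first]: 397 @ $4.70 + 226 @ $4.90 + 51 @ $3.80 = $3,167.10
Total COGS = $2,030.95 + $418.30 + $824.60 + $3,167.10 = $6,440.95
Ending inventory: 67 @ $8.55 + 17 @ $7.55 + 101 @ $3.80 = $1,085.00

17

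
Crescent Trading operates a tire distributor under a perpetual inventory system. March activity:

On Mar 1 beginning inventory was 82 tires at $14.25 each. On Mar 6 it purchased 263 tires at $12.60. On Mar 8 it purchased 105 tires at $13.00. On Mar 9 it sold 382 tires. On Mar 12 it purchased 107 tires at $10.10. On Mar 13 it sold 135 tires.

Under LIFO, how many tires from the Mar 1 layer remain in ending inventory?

Mar 9, 382 sold [LIFO — newest first]: 105 @ $13.00 + 263 @ $12.60 + 14 @ $14.25 = $4,878.30
Mar 13, 135 sold [LIFO — newest first]: 107 @ $10.10 + 28 @ $14.25 = $1,479.70
Total COGS = $4,878.30 + $1,479.70 = $6,358.00
Ending inventory: 40 @ $14.25 = $570.00
Check: goods available $6,928.00 = COGS $6,358.00 + ending $570.00

40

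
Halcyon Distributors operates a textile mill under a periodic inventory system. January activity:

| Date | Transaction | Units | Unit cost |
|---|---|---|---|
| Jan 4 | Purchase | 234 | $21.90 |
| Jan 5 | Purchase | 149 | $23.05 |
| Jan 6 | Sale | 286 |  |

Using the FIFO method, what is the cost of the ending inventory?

Jan 6, 286 sold [FIFO — oldest first]: 234 @ $21.90 + 52 @ $23.05 = $6,323.20
Ending inventory: 97 @ $23.05 = $2,235.85

Ending inventory = $2,235.85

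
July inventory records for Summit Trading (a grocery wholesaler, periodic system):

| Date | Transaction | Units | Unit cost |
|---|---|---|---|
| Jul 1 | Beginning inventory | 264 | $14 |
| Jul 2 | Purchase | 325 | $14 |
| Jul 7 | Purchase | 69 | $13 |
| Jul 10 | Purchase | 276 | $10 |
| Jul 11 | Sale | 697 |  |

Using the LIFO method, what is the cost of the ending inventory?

Ending inventory = $3,318

Jul 11, 697 sold [LIFO — newest first]: 276 @ $10 + 69 @ $13 + 325 @ $14 + 27 @ $14 = $8,585
Ending inventory: 237 @ $14 = $3,318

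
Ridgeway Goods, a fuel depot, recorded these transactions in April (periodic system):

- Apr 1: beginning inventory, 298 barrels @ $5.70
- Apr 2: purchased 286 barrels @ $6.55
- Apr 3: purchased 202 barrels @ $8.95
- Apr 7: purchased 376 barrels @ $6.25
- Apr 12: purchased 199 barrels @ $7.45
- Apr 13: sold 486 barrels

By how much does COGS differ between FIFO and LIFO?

$346.30

FIFO COGS: 298 @ $5.70 + 188 @ $6.55 = $2,930.00
LIFO COGS: 199 @ $7.45 + 287 @ $6.25 = $3,276.30
Difference = |$2,930.00 − $3,276.30| = $346.30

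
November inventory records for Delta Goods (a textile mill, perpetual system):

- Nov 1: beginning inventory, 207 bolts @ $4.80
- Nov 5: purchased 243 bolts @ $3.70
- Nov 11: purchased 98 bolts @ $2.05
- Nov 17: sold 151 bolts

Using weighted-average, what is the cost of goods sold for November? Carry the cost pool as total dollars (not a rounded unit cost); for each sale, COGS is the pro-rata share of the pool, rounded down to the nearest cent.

COGS = $576.88

After Nov 1: 207 on hand, pool $993.60 (≈ $4.8000 each)
After Nov 5: 450 on hand, pool $1,892.70 (≈ $4.2060 each)
After Nov 11: 548 on hand, pool $2,093.60 (≈ $3.8204 each)
Nov 17, sell 151: 151/548 × $2,093.60 → $576.88
Ending inventory (cost pool remaining) = $1,516.72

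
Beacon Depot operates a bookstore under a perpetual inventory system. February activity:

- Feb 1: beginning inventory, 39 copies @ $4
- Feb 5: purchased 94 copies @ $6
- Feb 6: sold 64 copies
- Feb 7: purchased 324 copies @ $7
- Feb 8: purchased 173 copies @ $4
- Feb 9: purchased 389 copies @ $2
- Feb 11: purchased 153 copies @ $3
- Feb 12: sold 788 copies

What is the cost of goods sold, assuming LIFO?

COGS = $2,824

Feb 6, 64 sold [LIFO — newest first]: 64 @ $6 = $384
Feb 12, 788 sold [LIFO — newest first]: 153 @ $3 + 389 @ $2 + 173 @ $4 + 73 @ $7 = $2,440
Total COGS = $384 + $2,440 = $2,824
Ending inventory: 39 @ $4 + 30 @ $6 + 251 @ $7 = $2,093
Check: goods available $4,917 = COGS $2,824 + ending $2,093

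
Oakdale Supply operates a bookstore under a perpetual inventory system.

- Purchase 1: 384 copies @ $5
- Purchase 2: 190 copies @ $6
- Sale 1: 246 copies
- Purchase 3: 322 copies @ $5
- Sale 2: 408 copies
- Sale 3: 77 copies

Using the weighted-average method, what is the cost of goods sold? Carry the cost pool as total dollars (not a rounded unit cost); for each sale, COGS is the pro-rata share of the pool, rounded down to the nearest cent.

COGS = $3,817.43

After Purchase 1: 384 on hand, pool $1,920.00 (≈ $5.0000 each)
After Purchase 2: 574 on hand, pool $3,060.00 (≈ $5.3310 each)
Sale 1, sell 246: 246/574 × $3,060.00 → $1,311.42
After Purchase 3: 650 on hand, pool $3,358.58 (≈ $5.1670 each)
Sale 2, sell 408: 408/650 × $3,358.58 → $2,108.15
Sale 3, sell 77: 77/242 × $1,250.43 → $397.86
Total COGS = $1,311.42 + $2,108.15 + $397.86 = $3,817.43
Ending inventory (cost pool remaining) = $852.57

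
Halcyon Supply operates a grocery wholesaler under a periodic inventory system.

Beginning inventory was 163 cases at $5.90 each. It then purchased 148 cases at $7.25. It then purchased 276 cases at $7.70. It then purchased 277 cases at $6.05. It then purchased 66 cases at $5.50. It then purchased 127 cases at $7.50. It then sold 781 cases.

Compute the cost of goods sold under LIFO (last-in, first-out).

Sale 1 (781) [LIFO — newest first]: 127 @ $7.50 + 66 @ $5.50 + 277 @ $6.05 + 276 @ $7.70 + 35 @ $7.25 = $5,370.30
Ending inventory: 163 @ $5.90 + 113 @ $7.25 = $1,780.95

COGS = $5,370.30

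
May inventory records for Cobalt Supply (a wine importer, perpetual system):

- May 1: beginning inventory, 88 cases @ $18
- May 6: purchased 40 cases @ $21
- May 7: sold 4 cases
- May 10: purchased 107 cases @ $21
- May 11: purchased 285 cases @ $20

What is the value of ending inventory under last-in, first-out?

May 7, 4 sold [LIFO — newest first]: 4 @ $21 = $84
Ending inventory: 88 @ $18 + 36 @ $21 + 107 @ $21 + 285 @ $20 = $10,287
Check: goods available $10,371 = COGS $84 + ending $10,287

Ending inventory = $10,287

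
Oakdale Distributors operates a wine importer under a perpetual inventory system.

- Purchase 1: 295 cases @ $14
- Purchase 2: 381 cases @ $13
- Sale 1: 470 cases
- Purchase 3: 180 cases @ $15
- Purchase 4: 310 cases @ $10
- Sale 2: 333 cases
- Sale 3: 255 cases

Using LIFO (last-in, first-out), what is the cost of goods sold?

COGS = $13,371

Sale 1 (470) [LIFO — newest first]: 381 @ $13 + 89 @ $14 = $6,199
Sale 2 (333) [LIFO — newest first]: 310 @ $10 + 23 @ $15 = $3,445
Sale 3 (255) [LIFO — newest first]: 157 @ $15 + 98 @ $14 = $3,727
Total COGS = $6,199 + $3,445 + $3,727 = $13,371
Ending inventory: 108 @ $14 = $1,512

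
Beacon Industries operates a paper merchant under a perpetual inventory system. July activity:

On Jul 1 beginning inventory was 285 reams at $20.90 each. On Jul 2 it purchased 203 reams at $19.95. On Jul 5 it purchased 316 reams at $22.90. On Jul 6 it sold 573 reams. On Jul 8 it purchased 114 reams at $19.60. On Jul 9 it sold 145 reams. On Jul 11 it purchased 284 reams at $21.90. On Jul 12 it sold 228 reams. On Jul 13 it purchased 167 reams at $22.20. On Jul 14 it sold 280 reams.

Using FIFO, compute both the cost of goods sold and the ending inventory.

Jul 6, 573 sold [FIFO — oldest first]: 285 @ $20.90 + 203 @ $19.95 + 85 @ $22.90 = $11,952.85
Jul 9, 145 sold [FIFO — oldest first]: 145 @ $22.90 = $3,320.50
Jul 12, 228 sold [FIFO — oldest first]: 86 @ $22.90 + 114 @ $19.60 + 28 @ $21.90 = $4,817.00
Jul 14, 280 sold [FIFO — oldest first]: 256 @ $21.90 + 24 @ $22.20 = $6,139.20
Total COGS = $11,952.85 + $3,320.50 + $4,817.00 + $6,139.20 = $26,229.55
Ending inventory: 143 @ $22.20 = $3,174.60
Check: goods available $29,404.15 = COGS $26,229.55 + ending $3,174.60

COGS = $26,229.55; ending inventory = $3,174.60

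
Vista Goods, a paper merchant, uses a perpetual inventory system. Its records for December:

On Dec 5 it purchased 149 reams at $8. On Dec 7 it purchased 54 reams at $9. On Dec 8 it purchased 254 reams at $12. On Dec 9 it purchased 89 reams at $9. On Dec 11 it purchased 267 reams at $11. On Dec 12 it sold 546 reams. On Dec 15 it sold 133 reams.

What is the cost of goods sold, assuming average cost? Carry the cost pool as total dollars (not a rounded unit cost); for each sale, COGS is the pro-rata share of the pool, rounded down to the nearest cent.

After Dec 5: 149 on hand, pool $1,192.00 (≈ $8.0000 each)
After Dec 7: 203 on hand, pool $1,678.00 (≈ $8.2660 each)
After Dec 8: 457 on hand, pool $4,726.00 (≈ $10.3414 each)
After Dec 9: 546 on hand, pool $5,527.00 (≈ $10.1227 each)
After Dec 11: 813 on hand, pool $8,464.00 (≈ $10.4108 each)
Dec 12, sell 546: 546/813 × $8,464.00 → $5,684.30
Dec 15, sell 133: 133/267 × $2,779.70 → $1,384.64
Total COGS = $5,684.30 + $1,384.64 = $7,068.94
Ending inventory (cost pool remaining) = $1,395.06

COGS = $7,068.94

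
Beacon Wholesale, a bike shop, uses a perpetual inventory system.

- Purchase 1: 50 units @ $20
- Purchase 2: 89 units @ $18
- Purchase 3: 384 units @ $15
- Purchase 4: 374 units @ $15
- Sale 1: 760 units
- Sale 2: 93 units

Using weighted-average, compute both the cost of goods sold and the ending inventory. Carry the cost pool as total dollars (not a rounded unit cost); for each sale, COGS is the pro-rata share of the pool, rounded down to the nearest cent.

COGS = $13,286.63; ending inventory = $685.37

After Purchase 1: 50 on hand, pool $1,000.00 (≈ $20.0000 each)
After Purchase 2: 139 on hand, pool $2,602.00 (≈ $18.7194 each)
After Purchase 3: 523 on hand, pool $8,362.00 (≈ $15.9885 each)
After Purchase 4: 897 on hand, pool $13,972.00 (≈ $15.5764 each)
Sale 1, sell 760: 760/897 × $13,972.00 → $11,838.03
Sale 2, sell 93: 93/137 × $2,133.97 → $1,448.60
Total COGS = $11,838.03 + $1,448.60 = $13,286.63
Ending inventory (cost pool remaining) = $685.37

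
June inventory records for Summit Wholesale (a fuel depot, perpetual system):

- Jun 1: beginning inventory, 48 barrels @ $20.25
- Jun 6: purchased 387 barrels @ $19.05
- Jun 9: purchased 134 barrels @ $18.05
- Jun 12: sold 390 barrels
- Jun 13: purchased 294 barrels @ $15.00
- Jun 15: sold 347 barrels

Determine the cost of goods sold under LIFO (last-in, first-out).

Jun 12, 390 sold [LIFO — newest first]: 134 @ $18.05 + 256 @ $19.05 = $7,295.50
Jun 15, 347 sold [LIFO — newest first]: 294 @ $15.00 + 53 @ $19.05 = $5,419.65
Total COGS = $7,295.50 + $5,419.65 = $12,715.15
Ending inventory: 48 @ $20.25 + 78 @ $19.05 = $2,457.90

COGS = $12,715.15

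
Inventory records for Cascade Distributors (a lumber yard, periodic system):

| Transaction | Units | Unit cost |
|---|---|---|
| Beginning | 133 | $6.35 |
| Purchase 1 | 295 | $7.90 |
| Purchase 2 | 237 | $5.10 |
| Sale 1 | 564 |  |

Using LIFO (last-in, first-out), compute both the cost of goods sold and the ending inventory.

COGS = $3,742.40; ending inventory = $641.35

Sale 1 (564) [LIFO — newest first]: 237 @ $5.10 + 295 @ $7.90 + 32 @ $6.35 = $3,742.40
Ending inventory: 101 @ $6.35 = $641.35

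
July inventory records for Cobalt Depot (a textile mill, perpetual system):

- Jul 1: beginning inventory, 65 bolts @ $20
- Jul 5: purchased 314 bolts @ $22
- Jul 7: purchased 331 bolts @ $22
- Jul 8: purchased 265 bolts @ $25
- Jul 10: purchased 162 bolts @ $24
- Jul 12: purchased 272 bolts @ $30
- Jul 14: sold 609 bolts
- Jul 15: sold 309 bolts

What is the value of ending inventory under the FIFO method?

Ending inventory = $13,473

Jul 14, 609 sold [FIFO — oldest first]: 65 @ $20 + 314 @ $22 + 230 @ $22 = $13,268
Jul 15, 309 sold [FIFO — oldest first]: 101 @ $22 + 208 @ $25 = $7,422
Total COGS = $13,268 + $7,422 = $20,690
Ending inventory: 57 @ $25 + 162 @ $24 + 272 @ $30 = $13,473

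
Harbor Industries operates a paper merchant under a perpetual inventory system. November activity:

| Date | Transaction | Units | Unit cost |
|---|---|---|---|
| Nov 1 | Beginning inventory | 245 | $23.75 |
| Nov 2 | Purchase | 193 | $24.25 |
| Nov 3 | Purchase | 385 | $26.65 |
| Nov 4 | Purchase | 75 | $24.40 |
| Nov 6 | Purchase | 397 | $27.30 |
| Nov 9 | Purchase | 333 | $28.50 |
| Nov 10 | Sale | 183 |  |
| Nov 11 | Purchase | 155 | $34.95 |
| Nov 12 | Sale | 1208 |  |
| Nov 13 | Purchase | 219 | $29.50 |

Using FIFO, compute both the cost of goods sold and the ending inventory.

Nov 10, 183 sold [FIFO — oldest first]: 183 @ $23.75 = $4,346.25
Nov 12, 1208 sold [FIFO — oldest first]: 62 @ $23.75 + 193 @ $24.25 + 385 @ $26.65 + 75 @ $24.40 + 397 @ $27.30 + 96 @ $28.50 = $31,817.10
Total COGS = $4,346.25 + $31,817.10 = $36,163.35
Ending inventory: 237 @ $28.50 + 155 @ $34.95 + 219 @ $29.50 = $18,632.25

COGS = $36,163.35; ending inventory = $18,632.25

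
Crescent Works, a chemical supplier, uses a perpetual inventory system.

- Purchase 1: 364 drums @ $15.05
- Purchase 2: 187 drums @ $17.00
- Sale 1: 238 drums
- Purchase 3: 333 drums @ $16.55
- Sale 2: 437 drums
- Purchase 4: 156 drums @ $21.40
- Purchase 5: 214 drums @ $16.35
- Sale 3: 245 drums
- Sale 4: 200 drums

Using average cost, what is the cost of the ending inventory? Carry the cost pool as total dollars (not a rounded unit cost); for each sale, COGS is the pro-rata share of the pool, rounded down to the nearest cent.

Ending inventory = $2,363.26

After Purchase 1: 364 on hand, pool $5,478.20 (≈ $15.0500 each)
After Purchase 2: 551 on hand, pool $8,657.20 (≈ $15.7118 each)
Sale 1, sell 238: 238/551 × $8,657.20 → $3,739.40
After Purchase 3: 646 on hand, pool $10,428.95 (≈ $16.1439 each)
Sale 2, sell 437: 437/646 × $10,428.95 → $7,054.87
After Purchase 4: 365 on hand, pool $6,712.48 (≈ $18.3904 each)
After Purchase 5: 579 on hand, pool $10,211.38 (≈ $17.6362 each)
Sale 3, sell 245: 245/579 × $10,211.38 → $4,320.87
Sale 4, sell 200: 200/334 × $5,890.51 → $3,527.25
Total COGS = $3,739.40 + $7,054.87 + $4,320.87 + $3,527.25 = $18,642.39
Ending inventory (cost pool remaining) = $2,363.26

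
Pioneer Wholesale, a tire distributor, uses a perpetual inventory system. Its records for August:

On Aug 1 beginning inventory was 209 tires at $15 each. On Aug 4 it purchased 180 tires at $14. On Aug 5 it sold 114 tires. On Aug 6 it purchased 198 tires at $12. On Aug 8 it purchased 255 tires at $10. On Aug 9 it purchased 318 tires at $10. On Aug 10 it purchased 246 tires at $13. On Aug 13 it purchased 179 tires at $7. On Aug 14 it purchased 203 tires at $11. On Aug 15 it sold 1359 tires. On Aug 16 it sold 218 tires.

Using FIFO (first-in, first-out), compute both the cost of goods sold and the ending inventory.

Aug 5, 114 sold [FIFO — oldest first]: 114 @ $15 = $1,710
Aug 15, 1359 sold [FIFO — oldest first]: 95 @ $15 + 180 @ $14 + 198 @ $12 + 255 @ $10 + 318 @ $10 + 246 @ $13 + 67 @ $7 = $15,718
Aug 16, 218 sold [FIFO — oldest first]: 112 @ $7 + 106 @ $11 = $1,950
Total COGS = $1,710 + $15,718 + $1,950 = $19,378
Ending inventory: 97 @ $11 = $1,067

COGS = $19,378; ending inventory = $1,067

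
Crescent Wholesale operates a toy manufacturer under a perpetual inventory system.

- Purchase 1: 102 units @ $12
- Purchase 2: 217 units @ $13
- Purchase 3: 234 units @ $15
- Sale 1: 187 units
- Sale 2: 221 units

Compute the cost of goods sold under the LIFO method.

Sale 1 (187) [LIFO — newest first]: 187 @ $15 = $2,805
Sale 2 (221) [LIFO — newest first]: 47 @ $15 + 174 @ $13 = $2,967
Total COGS = $2,805 + $2,967 = $5,772
Ending inventory: 102 @ $12 + 43 @ $13 = $1,783

COGS = $5,772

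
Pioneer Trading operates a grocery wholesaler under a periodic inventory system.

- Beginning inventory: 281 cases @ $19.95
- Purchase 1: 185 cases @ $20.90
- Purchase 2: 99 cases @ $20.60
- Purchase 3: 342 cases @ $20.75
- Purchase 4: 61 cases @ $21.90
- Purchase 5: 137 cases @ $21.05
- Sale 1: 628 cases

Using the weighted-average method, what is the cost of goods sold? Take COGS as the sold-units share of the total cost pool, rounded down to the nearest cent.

Sale 1, sell 628: 628/1105 × $22,828.10 → $12,973.79
Ending inventory (cost pool remaining) = $9,854.31

COGS = $12,973.79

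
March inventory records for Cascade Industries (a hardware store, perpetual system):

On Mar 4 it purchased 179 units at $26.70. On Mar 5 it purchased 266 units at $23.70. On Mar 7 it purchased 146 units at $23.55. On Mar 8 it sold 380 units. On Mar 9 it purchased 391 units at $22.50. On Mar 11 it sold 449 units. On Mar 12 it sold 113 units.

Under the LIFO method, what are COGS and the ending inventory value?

COGS = $22,251.30; ending inventory = $1,068.00

Mar 8, 380 sold [LIFO — newest first]: 146 @ $23.55 + 234 @ $23.70 = $8,984.10
Mar 11, 449 sold [LIFO — newest first]: 391 @ $22.50 + 32 @ $23.70 + 26 @ $26.70 = $10,250.10
Mar 12, 113 sold [LIFO — newest first]: 113 @ $26.70 = $3,017.10
Total COGS = $8,984.10 + $10,250.10 + $3,017.10 = $22,251.30
Ending inventory: 40 @ $26.70 = $1,068.00
Check: goods available $23,319.30 = COGS $22,251.30 + ending $1,068.00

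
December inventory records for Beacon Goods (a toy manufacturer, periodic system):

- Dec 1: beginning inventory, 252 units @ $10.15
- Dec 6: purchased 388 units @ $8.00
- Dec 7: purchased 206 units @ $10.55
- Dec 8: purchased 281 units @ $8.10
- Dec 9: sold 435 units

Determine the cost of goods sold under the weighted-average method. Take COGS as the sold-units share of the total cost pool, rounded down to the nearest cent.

COGS = $3,902.72

Dec 9, sell 435: 435/1127 × $10,111.20 → $3,902.72
Ending inventory (cost pool remaining) = $6,208.48
Check: goods available $10,111.20 = COGS $3,902.72 + ending $6,208.48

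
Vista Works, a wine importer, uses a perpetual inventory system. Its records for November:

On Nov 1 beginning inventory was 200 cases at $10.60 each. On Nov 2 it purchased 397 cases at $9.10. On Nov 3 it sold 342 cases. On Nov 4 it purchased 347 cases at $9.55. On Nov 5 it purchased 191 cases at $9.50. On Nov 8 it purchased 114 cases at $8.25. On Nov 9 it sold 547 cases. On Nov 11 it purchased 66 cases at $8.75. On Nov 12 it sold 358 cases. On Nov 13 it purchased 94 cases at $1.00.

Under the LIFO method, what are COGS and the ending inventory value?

COGS = $11,658.25; ending inventory = $814.80

Nov 3, 342 sold [LIFO — newest first]: 342 @ $9.10 = $3,112.20
Nov 9, 547 sold [LIFO — newest first]: 114 @ $8.25 + 191 @ $9.50 + 242 @ $9.55 = $5,066.10
Nov 12, 358 sold [LIFO — newest first]: 66 @ $8.75 + 105 @ $9.55 + 55 @ $9.10 + 132 @ $10.60 = $3,479.95
Total COGS = $3,112.20 + $5,066.10 + $3,479.95 = $11,658.25
Ending inventory: 68 @ $10.60 + 94 @ $1.00 = $814.80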